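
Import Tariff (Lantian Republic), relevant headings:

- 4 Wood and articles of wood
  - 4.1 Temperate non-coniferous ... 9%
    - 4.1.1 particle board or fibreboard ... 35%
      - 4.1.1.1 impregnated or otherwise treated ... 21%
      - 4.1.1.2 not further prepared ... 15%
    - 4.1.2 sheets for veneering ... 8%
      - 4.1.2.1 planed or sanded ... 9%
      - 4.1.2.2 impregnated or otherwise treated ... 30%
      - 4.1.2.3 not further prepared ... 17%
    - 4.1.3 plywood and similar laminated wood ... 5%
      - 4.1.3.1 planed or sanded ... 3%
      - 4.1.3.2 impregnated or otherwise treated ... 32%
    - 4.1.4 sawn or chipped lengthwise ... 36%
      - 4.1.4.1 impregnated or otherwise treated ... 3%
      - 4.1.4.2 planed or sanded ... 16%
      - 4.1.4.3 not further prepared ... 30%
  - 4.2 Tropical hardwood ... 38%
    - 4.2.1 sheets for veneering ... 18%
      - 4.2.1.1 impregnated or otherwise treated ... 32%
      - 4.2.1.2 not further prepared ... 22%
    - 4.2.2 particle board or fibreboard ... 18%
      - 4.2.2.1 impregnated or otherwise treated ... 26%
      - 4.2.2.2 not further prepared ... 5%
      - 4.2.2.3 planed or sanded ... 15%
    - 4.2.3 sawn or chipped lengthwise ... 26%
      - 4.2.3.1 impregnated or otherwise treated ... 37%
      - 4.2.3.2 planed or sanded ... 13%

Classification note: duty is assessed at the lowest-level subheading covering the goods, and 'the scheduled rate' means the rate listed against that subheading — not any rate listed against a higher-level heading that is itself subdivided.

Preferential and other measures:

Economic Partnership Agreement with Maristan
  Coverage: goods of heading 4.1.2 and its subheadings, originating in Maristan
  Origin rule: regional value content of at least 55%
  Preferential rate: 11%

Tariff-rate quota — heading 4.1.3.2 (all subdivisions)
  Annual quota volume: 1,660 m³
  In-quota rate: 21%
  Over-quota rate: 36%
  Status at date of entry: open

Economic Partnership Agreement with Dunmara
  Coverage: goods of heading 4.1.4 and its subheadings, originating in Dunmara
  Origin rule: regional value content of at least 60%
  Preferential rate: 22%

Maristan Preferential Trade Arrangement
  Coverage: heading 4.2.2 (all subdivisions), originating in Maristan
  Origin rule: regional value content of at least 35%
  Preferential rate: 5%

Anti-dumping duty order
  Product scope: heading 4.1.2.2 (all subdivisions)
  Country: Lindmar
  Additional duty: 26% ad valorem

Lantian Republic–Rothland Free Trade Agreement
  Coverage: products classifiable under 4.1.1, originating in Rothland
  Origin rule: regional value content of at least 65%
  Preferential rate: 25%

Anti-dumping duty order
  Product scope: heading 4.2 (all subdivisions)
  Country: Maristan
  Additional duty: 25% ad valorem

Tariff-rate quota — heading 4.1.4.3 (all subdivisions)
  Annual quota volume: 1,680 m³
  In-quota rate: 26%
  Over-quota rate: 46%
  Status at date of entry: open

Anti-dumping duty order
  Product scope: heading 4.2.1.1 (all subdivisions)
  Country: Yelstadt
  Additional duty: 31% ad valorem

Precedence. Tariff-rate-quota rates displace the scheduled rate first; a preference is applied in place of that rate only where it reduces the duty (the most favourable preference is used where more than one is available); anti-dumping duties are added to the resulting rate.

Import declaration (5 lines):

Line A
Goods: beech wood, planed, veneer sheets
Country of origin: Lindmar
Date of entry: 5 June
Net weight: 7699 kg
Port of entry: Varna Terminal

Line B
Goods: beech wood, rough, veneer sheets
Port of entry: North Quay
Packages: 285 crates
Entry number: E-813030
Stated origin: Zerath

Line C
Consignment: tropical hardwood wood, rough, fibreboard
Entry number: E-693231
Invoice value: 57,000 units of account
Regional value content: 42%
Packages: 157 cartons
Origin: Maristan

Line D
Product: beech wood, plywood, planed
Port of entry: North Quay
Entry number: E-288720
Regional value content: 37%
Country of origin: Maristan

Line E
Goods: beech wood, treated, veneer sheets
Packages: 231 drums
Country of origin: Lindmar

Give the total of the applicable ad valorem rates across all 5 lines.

115%

Line A: beech → 4.1; veneer sheets → 4.1.2; planed → 4.1.2.1. Scheduled 9%. No special measure applies. → 9%.
Line B: beech → 4.1; veneer sheets → 4.1.2; rough → 4.1.2.3. Scheduled 17%. No special measure applies. → 17%.
Line C: tropical hardwood → 4.2; fibreboard → 4.2.2; rough → 4.2.2.2. Scheduled 5%. Maristan agreement on 4.1.2: 4.2.2.2 not covered; Maristan agreement on 4.2.2: RVC ≥ 35% → 5% available; preference 5% not lower than 5% → no reduction; anti-dumping (Maristan, 4.2): +25%; total 5% + 25% = 30%. → 30%.
Line D: beech → 4.1; plywood → 4.1.3; planed → 4.1.3.1. Scheduled 3%. Maristan agreement on 4.1.2: 4.1.3.1 not covered; Maristan agreement on 4.2.2: 4.1.3.1 not covered. → 3%.
Line E: beech → 4.1; veneer sheets → 4.1.2; treated → 4.1.2.2. Scheduled 30%. anti-dumping (Lindmar, 4.1.2.2): +26%; total 30% + 26% = 56%. → 56%.
Sum: 9% + 17% + 30% + 3% + 56% = 115%.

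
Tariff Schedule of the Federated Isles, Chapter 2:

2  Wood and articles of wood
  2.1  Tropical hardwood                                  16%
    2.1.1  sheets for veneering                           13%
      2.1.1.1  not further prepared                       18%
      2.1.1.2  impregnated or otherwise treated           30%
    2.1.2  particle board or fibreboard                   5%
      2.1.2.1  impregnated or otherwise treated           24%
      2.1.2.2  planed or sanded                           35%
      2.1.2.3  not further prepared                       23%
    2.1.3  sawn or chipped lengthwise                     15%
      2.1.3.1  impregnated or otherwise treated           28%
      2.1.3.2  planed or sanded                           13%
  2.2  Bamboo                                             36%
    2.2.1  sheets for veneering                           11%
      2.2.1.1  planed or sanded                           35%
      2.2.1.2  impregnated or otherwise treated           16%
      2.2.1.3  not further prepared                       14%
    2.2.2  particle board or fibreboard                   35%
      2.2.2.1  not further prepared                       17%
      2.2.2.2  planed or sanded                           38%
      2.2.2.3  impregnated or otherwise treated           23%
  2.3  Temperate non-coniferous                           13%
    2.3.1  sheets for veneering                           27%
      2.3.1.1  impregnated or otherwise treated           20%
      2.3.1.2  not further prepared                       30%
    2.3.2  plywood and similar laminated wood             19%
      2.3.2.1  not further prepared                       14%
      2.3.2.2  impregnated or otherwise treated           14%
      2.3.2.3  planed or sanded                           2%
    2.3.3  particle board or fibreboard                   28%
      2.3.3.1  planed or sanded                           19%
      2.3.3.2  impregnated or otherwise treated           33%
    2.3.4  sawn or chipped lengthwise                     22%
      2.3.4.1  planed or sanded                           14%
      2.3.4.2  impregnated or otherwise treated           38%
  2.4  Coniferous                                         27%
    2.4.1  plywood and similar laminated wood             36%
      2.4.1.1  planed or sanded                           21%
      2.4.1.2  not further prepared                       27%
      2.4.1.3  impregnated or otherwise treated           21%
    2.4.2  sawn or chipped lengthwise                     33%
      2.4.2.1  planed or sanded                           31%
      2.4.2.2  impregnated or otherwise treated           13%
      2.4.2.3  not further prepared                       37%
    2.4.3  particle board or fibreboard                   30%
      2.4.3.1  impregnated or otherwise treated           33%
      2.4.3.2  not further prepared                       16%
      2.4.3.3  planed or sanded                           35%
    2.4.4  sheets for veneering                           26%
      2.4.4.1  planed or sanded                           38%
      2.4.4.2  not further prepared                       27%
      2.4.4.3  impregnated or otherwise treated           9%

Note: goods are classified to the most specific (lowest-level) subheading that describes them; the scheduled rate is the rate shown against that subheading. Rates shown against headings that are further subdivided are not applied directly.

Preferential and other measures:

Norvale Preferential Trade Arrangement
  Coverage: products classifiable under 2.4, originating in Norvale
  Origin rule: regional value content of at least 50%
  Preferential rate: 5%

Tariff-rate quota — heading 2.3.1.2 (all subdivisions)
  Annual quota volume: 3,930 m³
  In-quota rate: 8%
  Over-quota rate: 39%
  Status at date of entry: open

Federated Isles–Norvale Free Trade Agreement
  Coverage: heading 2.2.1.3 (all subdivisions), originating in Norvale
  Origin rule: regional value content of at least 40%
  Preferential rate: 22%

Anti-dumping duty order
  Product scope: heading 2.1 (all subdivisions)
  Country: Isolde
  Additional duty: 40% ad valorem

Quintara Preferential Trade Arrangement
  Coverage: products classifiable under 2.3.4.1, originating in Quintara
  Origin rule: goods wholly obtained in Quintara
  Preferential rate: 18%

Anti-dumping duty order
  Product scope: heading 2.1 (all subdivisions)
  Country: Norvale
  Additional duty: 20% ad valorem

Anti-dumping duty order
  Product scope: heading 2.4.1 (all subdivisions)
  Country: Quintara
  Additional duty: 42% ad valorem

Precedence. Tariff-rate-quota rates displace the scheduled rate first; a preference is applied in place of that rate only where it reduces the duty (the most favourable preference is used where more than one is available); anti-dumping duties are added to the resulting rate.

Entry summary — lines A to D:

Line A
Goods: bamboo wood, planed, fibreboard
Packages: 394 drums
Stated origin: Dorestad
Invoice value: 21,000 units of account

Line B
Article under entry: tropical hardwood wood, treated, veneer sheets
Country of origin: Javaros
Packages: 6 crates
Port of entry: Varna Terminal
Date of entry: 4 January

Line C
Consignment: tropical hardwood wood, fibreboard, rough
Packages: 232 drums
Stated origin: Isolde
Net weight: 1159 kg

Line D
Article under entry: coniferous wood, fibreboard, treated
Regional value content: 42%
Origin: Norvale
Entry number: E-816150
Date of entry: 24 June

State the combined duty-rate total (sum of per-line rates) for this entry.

164%

Line A: bamboo → 2.2; fibreboard → 2.2.2; planed → 2.2.2.2. Scheduled 38%. No special measure applies. → 38%.
Line B: tropical hardwood → 2.1; veneer sheets → 2.1.1; treated → 2.1.1.2. Scheduled 30%. No special measure applies. → 30%.
Line C: tropical hardwood → 2.1; fibreboard → 2.1.2; rough → 2.1.2.3. Scheduled 23%. anti-dumping (Isolde, 2.1): +40%; total 23% + 40% = 63%. → 63%.
Line D: coniferous → 2.4; fibreboard → 2.4.3; treated → 2.4.3.1. Scheduled 33%. Norvale agreement on 2.4: RVC < 50%; Norvale agreement on 2.2.1.3: 2.4.3.1 not covered. → 33%.
Sum: 38% + 30% + 63% + 33% = 164%.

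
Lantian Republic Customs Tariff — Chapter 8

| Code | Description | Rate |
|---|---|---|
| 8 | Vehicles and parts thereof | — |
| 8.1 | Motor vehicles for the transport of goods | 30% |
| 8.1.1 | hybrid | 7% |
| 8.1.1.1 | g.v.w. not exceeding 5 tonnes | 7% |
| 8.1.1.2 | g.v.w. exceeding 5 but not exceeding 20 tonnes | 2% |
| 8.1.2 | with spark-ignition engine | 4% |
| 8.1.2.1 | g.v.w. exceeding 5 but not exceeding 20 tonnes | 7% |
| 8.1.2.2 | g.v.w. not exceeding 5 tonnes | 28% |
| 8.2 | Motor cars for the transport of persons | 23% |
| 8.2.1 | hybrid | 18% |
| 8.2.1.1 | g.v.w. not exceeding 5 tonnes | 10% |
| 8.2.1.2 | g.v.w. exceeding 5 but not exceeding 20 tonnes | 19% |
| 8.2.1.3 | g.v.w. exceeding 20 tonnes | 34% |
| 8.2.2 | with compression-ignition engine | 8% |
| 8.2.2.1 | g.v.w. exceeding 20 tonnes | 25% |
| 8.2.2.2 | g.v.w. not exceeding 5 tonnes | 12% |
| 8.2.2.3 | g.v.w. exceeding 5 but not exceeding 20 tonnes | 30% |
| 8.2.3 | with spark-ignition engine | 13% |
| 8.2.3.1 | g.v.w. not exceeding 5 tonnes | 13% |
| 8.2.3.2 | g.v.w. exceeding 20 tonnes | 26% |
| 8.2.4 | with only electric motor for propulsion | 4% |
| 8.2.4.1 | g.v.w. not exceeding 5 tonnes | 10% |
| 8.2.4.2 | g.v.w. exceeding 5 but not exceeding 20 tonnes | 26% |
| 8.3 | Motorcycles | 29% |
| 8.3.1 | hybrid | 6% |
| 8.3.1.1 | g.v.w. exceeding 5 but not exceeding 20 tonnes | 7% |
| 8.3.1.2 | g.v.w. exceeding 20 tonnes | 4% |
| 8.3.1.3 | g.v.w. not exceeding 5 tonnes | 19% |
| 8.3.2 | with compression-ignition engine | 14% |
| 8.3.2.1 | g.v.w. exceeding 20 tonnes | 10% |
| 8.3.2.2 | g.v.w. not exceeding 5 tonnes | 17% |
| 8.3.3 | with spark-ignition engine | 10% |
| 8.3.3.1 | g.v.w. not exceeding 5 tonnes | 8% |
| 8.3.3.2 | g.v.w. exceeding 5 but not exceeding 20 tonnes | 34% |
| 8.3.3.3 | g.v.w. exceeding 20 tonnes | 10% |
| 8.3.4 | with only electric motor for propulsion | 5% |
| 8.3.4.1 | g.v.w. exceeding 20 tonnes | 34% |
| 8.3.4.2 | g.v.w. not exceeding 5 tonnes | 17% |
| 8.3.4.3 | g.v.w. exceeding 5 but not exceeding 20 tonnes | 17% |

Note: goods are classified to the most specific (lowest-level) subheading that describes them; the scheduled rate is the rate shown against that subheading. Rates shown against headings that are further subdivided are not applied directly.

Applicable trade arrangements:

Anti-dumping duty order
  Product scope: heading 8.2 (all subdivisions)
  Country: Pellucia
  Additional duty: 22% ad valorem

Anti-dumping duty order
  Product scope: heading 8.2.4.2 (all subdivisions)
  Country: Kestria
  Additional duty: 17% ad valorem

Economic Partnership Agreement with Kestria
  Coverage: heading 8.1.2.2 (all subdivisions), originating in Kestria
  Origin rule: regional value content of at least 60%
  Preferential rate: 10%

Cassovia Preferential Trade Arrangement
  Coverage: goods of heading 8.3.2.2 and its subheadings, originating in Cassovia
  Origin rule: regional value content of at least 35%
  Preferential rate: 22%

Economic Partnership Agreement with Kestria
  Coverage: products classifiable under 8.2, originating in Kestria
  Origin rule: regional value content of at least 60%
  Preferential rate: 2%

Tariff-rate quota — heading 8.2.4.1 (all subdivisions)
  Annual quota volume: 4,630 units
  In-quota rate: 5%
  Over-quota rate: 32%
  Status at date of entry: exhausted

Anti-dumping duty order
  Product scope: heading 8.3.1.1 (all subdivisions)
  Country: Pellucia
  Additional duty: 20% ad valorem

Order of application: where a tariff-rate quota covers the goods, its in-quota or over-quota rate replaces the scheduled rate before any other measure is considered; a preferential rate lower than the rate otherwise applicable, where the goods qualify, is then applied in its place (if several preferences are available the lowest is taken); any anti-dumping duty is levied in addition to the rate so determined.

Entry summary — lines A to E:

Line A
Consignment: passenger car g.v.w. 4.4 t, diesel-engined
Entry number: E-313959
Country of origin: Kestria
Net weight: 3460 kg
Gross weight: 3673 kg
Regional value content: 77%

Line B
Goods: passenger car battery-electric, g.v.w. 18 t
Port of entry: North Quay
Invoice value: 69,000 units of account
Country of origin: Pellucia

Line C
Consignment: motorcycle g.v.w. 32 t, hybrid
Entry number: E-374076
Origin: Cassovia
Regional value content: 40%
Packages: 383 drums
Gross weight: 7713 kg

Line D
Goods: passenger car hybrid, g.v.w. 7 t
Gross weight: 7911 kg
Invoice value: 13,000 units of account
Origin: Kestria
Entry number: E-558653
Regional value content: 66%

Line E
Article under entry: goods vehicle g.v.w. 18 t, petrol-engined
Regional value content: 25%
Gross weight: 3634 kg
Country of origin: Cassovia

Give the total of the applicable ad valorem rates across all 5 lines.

Line A: passenger car → 8.2; diesel-engined → 8.2.2; g.v.w. 4.4 t → 8.2.2.2. Scheduled 12%. Kestria agreement on 8.1.2.2: 8.2.2.2 not covered; Kestria agreement on 8.2: RVC ≥ 60% → 2% available; preferential 2%. → 2%.
Line B: passenger car → 8.2; battery-electric → 8.2.4; g.v.w. 18 t → 8.2.4.2. Scheduled 26%. anti-dumping (Pellucia, 8.2): +22%; total 26% + 22% = 48%. → 48%.
Line C: motorcycle → 8.3; hybrid → 8.3.1; g.v.w. 32 t → 8.3.1.2. Scheduled 4%. Cassovia agreement on 8.3.2.2: 8.3.1.2 not covered. → 4%.
Line D: passenger car → 8.2; hybrid → 8.2.1; g.v.w. 7 t → 8.2.1.2. Scheduled 19%. Kestria agreement on 8.1.2.2: 8.2.1.2 not covered; Kestria agreement on 8.2: RVC ≥ 60% → 2% available; preferential 2%. → 2%.
Line E: goods vehicle → 8.1; petrol-engined → 8.1.2; g.v.w. 18 t → 8.1.2.1. Scheduled 7%. Cassovia agreement on 8.3.2.2: 8.1.2.1 not covered. → 7%.
Sum: 2% + 48% + 4% + 2% + 7% = 63%.

63%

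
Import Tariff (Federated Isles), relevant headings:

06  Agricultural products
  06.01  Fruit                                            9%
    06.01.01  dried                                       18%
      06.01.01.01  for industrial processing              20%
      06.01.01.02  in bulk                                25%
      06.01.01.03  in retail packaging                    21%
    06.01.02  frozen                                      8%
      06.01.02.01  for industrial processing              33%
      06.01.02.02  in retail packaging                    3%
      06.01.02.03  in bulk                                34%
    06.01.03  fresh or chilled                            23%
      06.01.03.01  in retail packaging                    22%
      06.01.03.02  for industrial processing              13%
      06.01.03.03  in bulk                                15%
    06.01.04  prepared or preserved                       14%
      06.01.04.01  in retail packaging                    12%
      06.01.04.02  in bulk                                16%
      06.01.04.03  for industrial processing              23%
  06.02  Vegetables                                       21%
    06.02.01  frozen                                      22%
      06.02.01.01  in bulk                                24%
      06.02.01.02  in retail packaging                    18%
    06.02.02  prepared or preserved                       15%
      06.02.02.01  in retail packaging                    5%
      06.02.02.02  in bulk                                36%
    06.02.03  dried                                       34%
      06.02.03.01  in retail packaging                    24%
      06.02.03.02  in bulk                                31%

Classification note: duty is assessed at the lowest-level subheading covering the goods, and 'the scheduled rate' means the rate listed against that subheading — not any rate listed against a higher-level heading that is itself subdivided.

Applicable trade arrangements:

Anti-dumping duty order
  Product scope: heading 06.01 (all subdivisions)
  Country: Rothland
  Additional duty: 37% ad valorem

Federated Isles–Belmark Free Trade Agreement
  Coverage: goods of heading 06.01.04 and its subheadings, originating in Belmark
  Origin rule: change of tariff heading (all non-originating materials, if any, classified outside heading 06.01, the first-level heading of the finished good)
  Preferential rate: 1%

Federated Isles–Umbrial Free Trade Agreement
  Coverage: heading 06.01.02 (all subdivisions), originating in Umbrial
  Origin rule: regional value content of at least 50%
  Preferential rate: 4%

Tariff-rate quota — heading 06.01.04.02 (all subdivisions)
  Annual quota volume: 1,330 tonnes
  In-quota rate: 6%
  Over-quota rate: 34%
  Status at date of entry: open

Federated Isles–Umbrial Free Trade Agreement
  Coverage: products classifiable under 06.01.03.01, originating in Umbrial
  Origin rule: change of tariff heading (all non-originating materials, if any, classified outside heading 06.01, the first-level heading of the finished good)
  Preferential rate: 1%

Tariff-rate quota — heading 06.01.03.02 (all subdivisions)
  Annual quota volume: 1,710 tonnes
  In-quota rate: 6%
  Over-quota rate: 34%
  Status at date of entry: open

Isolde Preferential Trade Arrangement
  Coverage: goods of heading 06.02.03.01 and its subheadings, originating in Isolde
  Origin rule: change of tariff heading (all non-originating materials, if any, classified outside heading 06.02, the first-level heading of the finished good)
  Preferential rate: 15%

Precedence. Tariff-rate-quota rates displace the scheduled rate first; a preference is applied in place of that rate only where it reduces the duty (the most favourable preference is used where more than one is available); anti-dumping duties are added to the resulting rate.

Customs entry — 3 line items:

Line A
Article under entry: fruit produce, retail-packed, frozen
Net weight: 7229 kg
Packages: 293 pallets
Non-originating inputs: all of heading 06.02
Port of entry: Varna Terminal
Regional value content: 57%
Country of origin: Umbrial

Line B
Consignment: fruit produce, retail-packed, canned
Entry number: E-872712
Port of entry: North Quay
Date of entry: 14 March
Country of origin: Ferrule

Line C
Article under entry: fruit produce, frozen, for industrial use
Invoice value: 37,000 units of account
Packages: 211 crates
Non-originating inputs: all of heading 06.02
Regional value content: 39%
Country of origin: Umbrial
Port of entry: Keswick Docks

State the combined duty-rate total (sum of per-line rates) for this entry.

Line A: fruit → 06.01; frozen → 06.01.02; retail-packed → 06.01.02.02. Scheduled 3%. Umbrial agreement on 06.01.02: RVC ≥ 50% → 4% available; Umbrial agreement on 06.01.03.01: 06.01.02.02 not covered; preference 4% not lower than 3% → no reduction. → 3%.
Line B: fruit → 06.01; canned → 06.01.04; retail-packed → 06.01.04.01. Scheduled 12%. No special measure applies. → 12%.
Line C: fruit → 06.01; frozen → 06.01.02; for industrial use → 06.01.02.01. Scheduled 33%. Umbrial agreement on 06.01.02: RVC < 50%; Umbrial agreement on 06.01.03.01: 06.01.02.01 not covered. → 33%.
Sum: 3% + 12% + 33% = 48%.

48%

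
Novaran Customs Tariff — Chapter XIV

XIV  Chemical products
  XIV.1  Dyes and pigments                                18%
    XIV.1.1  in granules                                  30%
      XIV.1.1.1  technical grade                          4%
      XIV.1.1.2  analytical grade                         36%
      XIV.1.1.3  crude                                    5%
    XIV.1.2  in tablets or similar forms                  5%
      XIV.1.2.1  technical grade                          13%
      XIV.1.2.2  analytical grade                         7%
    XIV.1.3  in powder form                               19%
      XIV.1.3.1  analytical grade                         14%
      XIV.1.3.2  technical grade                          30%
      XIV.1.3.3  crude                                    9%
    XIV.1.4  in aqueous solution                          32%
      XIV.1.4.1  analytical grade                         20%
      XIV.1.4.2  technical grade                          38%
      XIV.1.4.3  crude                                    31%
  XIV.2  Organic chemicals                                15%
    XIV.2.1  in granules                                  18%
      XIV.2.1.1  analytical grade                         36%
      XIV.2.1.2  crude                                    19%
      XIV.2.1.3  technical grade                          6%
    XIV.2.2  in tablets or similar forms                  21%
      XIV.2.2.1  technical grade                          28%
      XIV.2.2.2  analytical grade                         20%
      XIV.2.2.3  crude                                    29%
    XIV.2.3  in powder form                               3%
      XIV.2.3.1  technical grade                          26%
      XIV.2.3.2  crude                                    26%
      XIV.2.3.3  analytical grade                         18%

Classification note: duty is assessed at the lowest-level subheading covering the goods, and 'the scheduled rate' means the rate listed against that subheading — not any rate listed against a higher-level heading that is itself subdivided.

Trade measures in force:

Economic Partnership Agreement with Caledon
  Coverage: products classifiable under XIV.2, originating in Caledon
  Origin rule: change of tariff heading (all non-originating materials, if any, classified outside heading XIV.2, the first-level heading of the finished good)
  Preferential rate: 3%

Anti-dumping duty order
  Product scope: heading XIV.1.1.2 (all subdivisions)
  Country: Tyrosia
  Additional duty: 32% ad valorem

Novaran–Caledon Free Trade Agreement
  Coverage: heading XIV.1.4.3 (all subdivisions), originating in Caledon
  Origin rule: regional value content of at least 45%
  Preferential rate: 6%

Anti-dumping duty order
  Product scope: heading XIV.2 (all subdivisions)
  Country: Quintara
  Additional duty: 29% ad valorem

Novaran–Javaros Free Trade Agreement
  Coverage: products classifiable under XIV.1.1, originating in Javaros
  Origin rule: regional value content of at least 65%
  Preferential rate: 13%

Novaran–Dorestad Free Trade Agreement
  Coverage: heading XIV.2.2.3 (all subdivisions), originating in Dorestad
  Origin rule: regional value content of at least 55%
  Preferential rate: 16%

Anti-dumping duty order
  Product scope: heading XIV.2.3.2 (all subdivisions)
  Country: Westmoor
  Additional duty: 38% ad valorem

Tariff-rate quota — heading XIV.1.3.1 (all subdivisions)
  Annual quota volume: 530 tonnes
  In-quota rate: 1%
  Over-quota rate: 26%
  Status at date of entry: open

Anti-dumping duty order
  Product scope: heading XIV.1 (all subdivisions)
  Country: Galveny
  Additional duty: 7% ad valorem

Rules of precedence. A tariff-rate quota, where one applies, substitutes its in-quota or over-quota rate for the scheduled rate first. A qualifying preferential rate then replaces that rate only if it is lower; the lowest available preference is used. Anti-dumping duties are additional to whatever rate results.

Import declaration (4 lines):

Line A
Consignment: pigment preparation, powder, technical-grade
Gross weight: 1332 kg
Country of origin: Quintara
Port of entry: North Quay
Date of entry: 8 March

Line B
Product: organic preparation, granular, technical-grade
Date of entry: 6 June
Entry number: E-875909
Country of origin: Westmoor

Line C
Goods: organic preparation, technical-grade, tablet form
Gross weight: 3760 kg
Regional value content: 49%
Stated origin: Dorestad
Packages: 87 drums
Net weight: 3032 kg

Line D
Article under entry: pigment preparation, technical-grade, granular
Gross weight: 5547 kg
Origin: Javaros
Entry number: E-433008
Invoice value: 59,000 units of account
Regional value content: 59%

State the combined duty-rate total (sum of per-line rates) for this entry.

Line A: pigment → XIV.1; powder → XIV.1.3; technical-grade → XIV.1.3.2. Scheduled 30%. No special measure applies. → 30%.
Line B: organic → XIV.2; granular → XIV.2.1; technical-grade → XIV.2.1.3. Scheduled 6%. No special measure applies. → 6%.
Line C: organic → XIV.2; tablet form → XIV.2.2; technical-grade → XIV.2.2.1. Scheduled 28%. Dorestad agreement on XIV.2.2.3: XIV.2.2.1 not covered. → 28%.
Line D: pigment → XIV.1; granular → XIV.1.1; technical-grade → XIV.1.1.1. Scheduled 4%. Javaros agreement on XIV.1.1: RVC < 65%. → 4%.
Sum: 30% + 6% + 28% + 4% = 68%.

68%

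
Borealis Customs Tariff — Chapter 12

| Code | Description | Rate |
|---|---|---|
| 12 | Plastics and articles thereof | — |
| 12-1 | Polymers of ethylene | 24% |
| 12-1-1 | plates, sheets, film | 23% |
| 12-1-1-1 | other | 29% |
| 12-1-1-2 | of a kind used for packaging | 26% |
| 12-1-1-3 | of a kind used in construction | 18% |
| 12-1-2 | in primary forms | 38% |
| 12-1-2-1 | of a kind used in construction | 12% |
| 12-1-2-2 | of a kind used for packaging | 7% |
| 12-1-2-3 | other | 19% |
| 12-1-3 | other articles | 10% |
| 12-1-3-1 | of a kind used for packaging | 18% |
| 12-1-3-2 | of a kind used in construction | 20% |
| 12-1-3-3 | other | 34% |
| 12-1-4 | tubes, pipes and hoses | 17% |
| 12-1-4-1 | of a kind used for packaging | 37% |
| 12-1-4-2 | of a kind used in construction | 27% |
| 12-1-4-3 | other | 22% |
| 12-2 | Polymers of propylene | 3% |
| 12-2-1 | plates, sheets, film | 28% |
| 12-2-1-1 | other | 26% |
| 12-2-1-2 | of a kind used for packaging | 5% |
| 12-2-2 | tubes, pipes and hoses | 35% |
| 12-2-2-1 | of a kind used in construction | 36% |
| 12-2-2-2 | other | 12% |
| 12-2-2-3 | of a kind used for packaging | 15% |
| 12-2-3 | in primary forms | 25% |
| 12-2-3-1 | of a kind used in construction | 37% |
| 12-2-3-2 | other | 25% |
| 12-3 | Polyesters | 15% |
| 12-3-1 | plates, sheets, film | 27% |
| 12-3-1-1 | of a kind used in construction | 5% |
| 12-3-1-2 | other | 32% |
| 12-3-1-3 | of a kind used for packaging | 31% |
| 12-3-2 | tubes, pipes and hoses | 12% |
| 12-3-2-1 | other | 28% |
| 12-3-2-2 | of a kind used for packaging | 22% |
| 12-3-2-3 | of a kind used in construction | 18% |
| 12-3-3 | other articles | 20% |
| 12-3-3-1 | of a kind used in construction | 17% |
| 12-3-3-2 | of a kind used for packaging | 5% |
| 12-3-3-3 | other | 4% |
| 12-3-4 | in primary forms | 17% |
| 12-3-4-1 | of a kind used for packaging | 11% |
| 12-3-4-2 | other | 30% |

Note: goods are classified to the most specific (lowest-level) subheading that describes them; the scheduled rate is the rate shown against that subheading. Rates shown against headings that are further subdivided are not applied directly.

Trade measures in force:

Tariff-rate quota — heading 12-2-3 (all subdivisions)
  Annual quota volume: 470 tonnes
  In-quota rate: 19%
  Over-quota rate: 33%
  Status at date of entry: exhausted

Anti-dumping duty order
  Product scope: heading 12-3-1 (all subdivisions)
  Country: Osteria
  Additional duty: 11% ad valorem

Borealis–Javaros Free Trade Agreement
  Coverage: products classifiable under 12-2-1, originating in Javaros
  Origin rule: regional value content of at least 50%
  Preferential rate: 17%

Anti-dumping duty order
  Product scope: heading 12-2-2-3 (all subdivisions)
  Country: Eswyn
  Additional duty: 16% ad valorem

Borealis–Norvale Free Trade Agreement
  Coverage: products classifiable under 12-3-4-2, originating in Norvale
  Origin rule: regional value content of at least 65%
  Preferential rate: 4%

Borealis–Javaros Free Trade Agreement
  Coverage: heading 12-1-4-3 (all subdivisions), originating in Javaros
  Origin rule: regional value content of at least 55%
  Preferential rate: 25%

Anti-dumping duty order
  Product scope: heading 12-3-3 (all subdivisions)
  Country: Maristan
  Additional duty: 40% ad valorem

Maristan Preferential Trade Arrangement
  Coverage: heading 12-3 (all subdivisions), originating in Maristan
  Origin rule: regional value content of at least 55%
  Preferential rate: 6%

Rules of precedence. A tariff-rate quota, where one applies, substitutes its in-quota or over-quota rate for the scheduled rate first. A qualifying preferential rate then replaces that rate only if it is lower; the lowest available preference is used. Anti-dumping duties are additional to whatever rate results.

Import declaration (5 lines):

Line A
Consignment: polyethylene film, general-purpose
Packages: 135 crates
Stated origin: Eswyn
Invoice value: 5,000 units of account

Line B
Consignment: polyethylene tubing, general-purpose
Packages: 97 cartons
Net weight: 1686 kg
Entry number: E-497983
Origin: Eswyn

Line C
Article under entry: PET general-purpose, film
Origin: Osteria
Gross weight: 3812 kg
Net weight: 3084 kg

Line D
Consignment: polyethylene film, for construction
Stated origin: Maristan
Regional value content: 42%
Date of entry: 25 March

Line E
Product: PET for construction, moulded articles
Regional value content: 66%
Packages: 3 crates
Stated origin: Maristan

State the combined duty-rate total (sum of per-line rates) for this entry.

Line A: polyethylene → 12-1; film → 12-1-1; general-purpose → 12-1-1-1. Scheduled 29%. No special measure applies. → 29%.
Line B: polyethylene → 12-1; tubing → 12-1-4; general-purpose → 12-1-4-3. Scheduled 22%. No special measure applies. → 22%.
Line C: PET → 12-3; film → 12-3-1; general-purpose → 12-3-1-2. Scheduled 32%. anti-dumping (Osteria, 12-3-1): +11%; total 32% + 11% = 43%. → 43%.
Line D: polyethylene → 12-1; film → 12-1-1; for construction → 12-1-1-3. Scheduled 18%. Maristan agreement on 12-3: 12-1-1-3 not covered. → 18%.
Line E: PET → 12-3; moulded articles → 12-3-3; for construction → 12-3-3-1. Scheduled 17%. Maristan agreement on 12-3: RVC ≥ 55% → 6% available; preferential 6%; anti-dumping (Maristan, 12-3-3): +40%; total 6% + 40% = 46%. → 46%.
Sum: 29% + 22% + 43% + 18% + 46% = 158%.

158%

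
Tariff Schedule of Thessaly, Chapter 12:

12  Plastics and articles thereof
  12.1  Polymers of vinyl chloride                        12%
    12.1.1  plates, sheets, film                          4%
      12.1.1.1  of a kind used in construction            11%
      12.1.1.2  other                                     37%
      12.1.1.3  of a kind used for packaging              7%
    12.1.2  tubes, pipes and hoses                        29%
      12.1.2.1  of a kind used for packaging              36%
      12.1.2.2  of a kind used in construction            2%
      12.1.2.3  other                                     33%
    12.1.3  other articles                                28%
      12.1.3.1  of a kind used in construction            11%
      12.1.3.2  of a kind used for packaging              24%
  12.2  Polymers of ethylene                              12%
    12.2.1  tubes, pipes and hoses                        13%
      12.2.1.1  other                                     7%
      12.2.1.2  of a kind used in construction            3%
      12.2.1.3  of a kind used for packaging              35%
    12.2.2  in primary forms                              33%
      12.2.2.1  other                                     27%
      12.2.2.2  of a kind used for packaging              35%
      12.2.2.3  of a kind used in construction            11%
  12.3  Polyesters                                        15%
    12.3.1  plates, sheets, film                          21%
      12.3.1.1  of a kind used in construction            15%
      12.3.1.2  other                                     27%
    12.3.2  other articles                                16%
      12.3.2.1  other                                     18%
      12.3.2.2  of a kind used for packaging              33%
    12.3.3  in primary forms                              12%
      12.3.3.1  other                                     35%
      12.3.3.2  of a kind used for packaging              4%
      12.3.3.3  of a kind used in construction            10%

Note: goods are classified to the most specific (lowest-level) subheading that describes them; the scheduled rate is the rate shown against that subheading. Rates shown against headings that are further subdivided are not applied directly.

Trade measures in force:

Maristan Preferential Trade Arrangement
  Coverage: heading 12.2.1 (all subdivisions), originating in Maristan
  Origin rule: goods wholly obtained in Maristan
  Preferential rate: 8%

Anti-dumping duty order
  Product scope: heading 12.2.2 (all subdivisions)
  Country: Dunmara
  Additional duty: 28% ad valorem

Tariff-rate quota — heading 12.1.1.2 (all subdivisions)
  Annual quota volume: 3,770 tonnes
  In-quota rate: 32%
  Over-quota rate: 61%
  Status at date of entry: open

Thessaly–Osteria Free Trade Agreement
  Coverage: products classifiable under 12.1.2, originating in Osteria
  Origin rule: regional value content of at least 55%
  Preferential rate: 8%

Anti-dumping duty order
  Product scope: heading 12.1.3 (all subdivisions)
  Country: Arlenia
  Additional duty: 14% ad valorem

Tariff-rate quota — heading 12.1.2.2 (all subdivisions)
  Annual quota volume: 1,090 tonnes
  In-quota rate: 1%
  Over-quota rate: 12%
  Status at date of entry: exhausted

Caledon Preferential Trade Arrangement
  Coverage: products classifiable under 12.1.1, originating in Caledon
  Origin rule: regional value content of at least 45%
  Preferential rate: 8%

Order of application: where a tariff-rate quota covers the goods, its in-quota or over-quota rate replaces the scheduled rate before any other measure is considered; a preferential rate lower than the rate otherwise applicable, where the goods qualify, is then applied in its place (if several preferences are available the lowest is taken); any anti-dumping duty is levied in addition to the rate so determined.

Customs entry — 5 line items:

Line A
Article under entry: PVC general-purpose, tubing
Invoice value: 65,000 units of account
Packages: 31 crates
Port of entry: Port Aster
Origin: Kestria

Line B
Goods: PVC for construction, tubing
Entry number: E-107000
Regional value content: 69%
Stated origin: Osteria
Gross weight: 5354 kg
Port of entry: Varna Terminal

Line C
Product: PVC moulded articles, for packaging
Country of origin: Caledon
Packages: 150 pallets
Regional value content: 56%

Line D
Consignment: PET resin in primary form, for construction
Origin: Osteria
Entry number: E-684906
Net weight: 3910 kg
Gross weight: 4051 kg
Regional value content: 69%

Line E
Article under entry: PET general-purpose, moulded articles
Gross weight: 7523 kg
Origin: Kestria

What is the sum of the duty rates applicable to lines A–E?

Line A: PVC → 12.1; tubing → 12.1.2; general-purpose → 12.1.2.3. Scheduled 33%. No special measure applies. → 33%.
Line B: PVC → 12.1; tubing → 12.1.2; for construction → 12.1.2.2. Scheduled 2%. quota on 12.1.2.2 exhausted → over-quota 12%; Osteria agreement on 12.1.2: RVC ≥ 55% → 8% available; preferential 8%. → 8%.
Line C: PVC → 12.1; moulded articles → 12.1.3; for packaging → 12.1.3.2. Scheduled 24%. Caledon agreement on 12.1.1: 12.1.3.2 not covered. → 24%.
Line D: PET → 12.3; resin in primary form → 12.3.3; for construction → 12.3.3.3. Scheduled 10%. Osteria agreement on 12.1.2: 12.3.3.3 not covered. → 10%.
Line E: PET → 12.3; moulded articles → 12.3.2; general-purpose → 12.3.2.1. Scheduled 18%. No special measure applies. → 18%.
Sum: 33% + 8% + 24% + 10% + 18% = 93%.

93%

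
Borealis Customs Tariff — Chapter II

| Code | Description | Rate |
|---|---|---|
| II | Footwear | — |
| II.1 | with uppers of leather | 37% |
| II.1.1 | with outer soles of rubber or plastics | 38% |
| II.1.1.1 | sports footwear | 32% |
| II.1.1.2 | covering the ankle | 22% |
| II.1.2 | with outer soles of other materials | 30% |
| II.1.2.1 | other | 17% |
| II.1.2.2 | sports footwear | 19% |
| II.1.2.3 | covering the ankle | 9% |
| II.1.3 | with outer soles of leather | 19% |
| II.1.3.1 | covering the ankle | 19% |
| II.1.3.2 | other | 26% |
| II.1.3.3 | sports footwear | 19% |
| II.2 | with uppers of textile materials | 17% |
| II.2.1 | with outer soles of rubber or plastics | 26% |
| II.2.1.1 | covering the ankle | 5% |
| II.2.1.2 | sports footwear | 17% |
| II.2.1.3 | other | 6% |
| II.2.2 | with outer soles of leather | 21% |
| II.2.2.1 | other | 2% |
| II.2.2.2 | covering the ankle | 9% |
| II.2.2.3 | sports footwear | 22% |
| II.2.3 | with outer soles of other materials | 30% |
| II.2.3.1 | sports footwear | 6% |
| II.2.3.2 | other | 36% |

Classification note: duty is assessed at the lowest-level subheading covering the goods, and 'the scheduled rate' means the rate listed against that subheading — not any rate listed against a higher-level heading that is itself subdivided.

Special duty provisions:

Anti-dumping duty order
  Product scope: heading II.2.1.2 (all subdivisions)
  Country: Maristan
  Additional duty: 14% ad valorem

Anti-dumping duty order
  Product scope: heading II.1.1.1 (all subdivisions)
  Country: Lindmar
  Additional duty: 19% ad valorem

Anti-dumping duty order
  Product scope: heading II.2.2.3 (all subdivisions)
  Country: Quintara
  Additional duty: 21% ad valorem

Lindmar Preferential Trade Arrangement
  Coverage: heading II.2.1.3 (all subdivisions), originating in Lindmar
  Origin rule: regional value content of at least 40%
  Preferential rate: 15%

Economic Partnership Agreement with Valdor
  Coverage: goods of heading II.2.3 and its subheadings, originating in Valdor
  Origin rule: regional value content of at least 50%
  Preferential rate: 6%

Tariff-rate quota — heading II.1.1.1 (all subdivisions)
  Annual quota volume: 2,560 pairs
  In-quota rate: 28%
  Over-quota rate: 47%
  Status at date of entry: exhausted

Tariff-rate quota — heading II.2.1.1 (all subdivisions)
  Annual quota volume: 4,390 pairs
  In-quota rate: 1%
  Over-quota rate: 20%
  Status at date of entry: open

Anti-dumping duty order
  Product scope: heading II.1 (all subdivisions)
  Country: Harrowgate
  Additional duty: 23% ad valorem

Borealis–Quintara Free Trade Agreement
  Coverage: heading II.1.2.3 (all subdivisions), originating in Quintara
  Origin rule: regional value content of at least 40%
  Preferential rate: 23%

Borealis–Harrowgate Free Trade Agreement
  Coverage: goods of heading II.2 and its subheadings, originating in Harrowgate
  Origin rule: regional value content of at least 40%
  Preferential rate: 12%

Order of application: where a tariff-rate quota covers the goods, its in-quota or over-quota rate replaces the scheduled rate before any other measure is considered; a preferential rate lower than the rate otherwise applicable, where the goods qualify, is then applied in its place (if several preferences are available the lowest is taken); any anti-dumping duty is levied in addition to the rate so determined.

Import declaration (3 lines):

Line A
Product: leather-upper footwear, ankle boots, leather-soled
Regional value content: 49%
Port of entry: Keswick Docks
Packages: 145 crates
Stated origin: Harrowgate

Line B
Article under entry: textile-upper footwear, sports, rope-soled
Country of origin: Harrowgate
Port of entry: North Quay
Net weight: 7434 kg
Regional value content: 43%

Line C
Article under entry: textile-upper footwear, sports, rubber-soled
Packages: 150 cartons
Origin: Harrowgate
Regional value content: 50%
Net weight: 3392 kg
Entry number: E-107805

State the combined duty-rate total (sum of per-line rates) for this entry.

Line A: leather-upper → II.1; leather-soled → II.1.3; ankle boots → II.1.3.1. Scheduled 19%. Harrowgate agreement on II.2: II.1.3.1 not covered; anti-dumping (Harrowgate, II.1): +23%; total 19% + 23% = 42%. → 42%.
Line B: textile-upper → II.2; rope-soled → II.2.3; sports → II.2.3.1. Scheduled 6%. Harrowgate agreement on II.2: RVC ≥ 40% → 12% available; preference 12% not lower than 6% → no reduction. → 6%.
Line C: textile-upper → II.2; rubber-soled → II.2.1; sports → II.2.1.2. Scheduled 17%. Harrowgate agreement on II.2: RVC ≥ 40% → 12% available; preferential 12%. → 12%.
Sum: 42% + 6% + 12% = 60%.

60%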